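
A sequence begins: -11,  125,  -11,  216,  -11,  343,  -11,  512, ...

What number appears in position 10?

Split by position mod 2 into 2 tracks.
Stream A = -11, -11, -11, -11: the constant sequence -11.
Stream B = 125, 216, 343, 512: consecutive cubes n³ from n = 5.
Term 10 comes from stream B (its 5th entry): 729.

729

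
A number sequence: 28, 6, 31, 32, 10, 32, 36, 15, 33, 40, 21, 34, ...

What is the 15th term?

Read the sequence 3 terms at a time; column i is its own pattern.
Subsequence A: 28, 32, 36, 40. Arithmetic with common difference +4.
Subsequence B: 6, 10, 15, 21. Triangular numbers n(n+1)/2 for n = 3, 4, ….
Subsequence C: 31, 32, 33, 34. Arithmetic, step +1.
Position 15 → subsequence C, term 5 = 35.

35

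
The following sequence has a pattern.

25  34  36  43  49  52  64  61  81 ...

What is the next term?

70

Split by position mod 2 into 2 tracks.
Stream A is 25, 36, 49, 64, 81, which is the squares 5², 6², 7², ….
Stream B is 34, 43, 52, 61, which is adding 9 each time.
Position 10 → stream B, term 5 = 70.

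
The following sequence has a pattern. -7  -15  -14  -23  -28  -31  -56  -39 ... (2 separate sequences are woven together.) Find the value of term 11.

The terms cycle through 2 interleaved subsequences.
Track A: -7, -14, -28, -56. A geometric progression (common ratio 2).
Track B: -15, -23, -31, -39. Linear: a_n = -7 − 8·n.
The 11th slot belongs to track A; its 6th term is -224.

-224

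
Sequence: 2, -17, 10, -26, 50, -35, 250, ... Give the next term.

Taking every 2nd term gives 2 separate tracks.
Stream A: 2, 10, 50, 250. Geometric, ×5 each step.
Stream B: -17, -26, -35. Linear: a_n = -8 − 9·n.
Term 8 comes from stream B (its 4th entry): -44.

-44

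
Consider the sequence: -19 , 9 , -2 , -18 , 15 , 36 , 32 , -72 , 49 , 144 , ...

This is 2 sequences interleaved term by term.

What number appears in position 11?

66

The terms cycle through 2 interleaved subsequences.
Track A is -19, -2, 15, 32, 49, which is arithmetic with common difference +17.
Track B is 9, -18, 36, -72, 144, which is geometric, ×-2 each step.
The 11th slot belongs to track A; its 6th term is 66.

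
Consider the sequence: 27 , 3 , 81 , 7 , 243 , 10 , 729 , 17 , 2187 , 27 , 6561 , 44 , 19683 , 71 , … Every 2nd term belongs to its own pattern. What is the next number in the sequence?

Taking every 2nd term gives 2 separate tracks.
Stream A is 27, 81, 243, 729, 2187, 6561, 19683, which is successive powers of 3.
Stream B is 3, 7, 10, 17, 27, 44, 71, which is Fibonacci-style (each term is the sum of the two before it).
Term 15 comes from stream A (its 8th entry): 59049.

59049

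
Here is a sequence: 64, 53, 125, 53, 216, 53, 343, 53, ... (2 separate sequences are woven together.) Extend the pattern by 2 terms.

512, 53

The terms cycle through 2 interleaved subsequences.
Subsequence A is 64, 125, 216, 343, which is perfect cubes starting at 4³.
Subsequence B is 53, 53, 53, 53, which is the constant sequence 53.
Position 9 falls in subsequence A as its term 5, giving 512.
Term 10 comes from subsequence B (its 5th entry): 53.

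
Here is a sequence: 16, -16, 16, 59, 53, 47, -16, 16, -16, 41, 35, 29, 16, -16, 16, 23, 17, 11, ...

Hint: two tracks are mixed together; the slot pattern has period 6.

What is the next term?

-16

The slot pattern repeats as AAABBB (period 6), so there are 2 interleaved tracks.
Track A = 16, -16, 16, -16, 16, -16, 16, -16, 16: alternating ±16.
Track B = 59, 53, 47, 41, 35, 29, 23, 17, 11: subtracting 6 each time.
Position 19 falls in track A as its term 10, giving -16.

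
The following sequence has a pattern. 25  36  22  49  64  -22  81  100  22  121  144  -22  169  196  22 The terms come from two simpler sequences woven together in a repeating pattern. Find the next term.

225

Positions follow the repeating pattern AAB; grouping by letter gives 2 tracks.
Subsequence A is 25, 36, 49, 64, 81, 100, 121, 144, 169, 196, which is the squares 5², 6², 7², ….
Subsequence B is 22, -22, 22, -22, 22, which is oscillating between 22 and -22.
Position 16 → subsequence A, term 11 = 225.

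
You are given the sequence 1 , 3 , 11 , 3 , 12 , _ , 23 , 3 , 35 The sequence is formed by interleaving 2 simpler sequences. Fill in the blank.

Positions 1, 3, 5, … form one subsequence and positions 2, 4, 6, … form another.
Track A is 1, 11, 12, 23, 35, which is Fibonacci-style (each term is the sum of the two before it).
Track B is 3, 3, ?, 3, which is the constant sequence 3.
So the missing entry in track B is 3.

3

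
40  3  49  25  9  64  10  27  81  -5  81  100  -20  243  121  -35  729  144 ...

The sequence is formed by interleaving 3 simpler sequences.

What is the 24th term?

Split by position mod 3: positions 1, 4, 7, … form one track, and each other residue class forms its own.
Stream A: 40, 25, 10, -5, -20, -35. Subtracting 15 each time.
Stream B: 3, 9, 27, 81, 243, 729. Successive powers of 3.
Stream C: 49, 64, 81, 100, 121, 144. Consecutive squares n² from n = 7.
Term 24 comes from stream C (its 8th entry): 196.

196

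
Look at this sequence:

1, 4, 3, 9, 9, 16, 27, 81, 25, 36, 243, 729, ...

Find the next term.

49

Reading positions in blocks of 4 reveals the pattern AABB — 2 tracks woven together.
Track A = 1, 4, 9, 16, 25, 36: the squares 1², 2², 3², ….
Track B = 3, 9, 27, 81, 243, 729: powers of 3.
Term 13 comes from track A (its 7th entry): 49.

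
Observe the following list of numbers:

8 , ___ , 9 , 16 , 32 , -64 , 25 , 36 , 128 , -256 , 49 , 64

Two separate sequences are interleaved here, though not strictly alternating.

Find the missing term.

-16

The slot pattern repeats as AABB (period 4), so there are 2 interleaved tracks.
Stream A = 8, ?, 32, -64, 128, -256: geometric with ratio -2.
Stream B = 9, 16, 25, 36, 49, 64: perfect squares starting at 3².
Stream A's pattern makes the blank -16.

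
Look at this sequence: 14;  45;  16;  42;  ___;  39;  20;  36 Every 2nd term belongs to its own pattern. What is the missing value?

Positions 1, 3, 5, … form one subsequence and positions 2, 4, 6, … form another.
Stream A: 14, 16, ?, 20. Arithmetic with common difference +2.
Stream B: 45, 42, 39, 36. Arithmetic, step −3.
Filling stream A at index 3 by its rule yields 18.

18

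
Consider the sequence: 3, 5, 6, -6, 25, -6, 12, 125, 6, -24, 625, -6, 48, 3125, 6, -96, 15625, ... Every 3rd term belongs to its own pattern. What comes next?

The terms cycle through 3 interleaved subsequences.
Track A: 3, -6, 12, -24, 48, -96. Geometric with ratio -2.
Track B: 5, 25, 125, 625, 3125, 15625. Powers 5^1, 5^2, 5^3, ….
Track C: 6, -6, 6, -6, 6. Oscillating between 6 and -6.
Position 18 → track C, term 6 = -6.

-6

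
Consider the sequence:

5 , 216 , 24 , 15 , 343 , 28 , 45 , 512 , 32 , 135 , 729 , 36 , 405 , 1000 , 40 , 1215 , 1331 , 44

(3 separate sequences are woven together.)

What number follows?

3645

Split by position mod 3 into 3 tracks.
Stream A: 5, 15, 45, 135, 405, 1215 (a geometric progression (common ratio 3)).
Stream B: 216, 343, 512, 729, 1000, 1331 (perfect cubes starting at 6³).
Stream C: 24, 28, 32, 36, 40, 44 (arithmetic, step +4).
Position 19 falls in stream A as its term 7, giving 3645.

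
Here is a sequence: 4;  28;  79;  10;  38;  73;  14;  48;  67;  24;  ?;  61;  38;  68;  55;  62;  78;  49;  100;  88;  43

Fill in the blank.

58

Split by position mod 3: positions 1, 4, 7, … form one track, and each other residue class forms its own.
Subsequence A = 4, 10, 14, 24, 38, 62, 100: each term equals the sum of the previous two.
Subsequence B = 28, 38, 48, ?, 68, 78, 88: arithmetic with common difference +10.
Subsequence C = 79, 73, 67, 61, 55, 49, 43: linear: a_n = 85 − 6·n.
Filling subsequence B at index 4 by its rule yields 58.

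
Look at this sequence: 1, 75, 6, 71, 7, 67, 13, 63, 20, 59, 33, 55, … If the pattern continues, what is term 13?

Positions 1, 3, 5, … form one subsequence and positions 2, 4, 6, … form another.
Subsequence A = 1, 6, 7, 13, 20, 33: each term equals the sum of the previous two.
Subsequence B = 75, 71, 67, 63, 59, 55: subtracting 4 each time.
Position 13 falls in subsequence A as its term 7, giving 53.

53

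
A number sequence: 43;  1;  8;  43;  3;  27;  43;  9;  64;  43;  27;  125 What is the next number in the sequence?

Taking every 3rd term gives 3 separate tracks.
Subsequence A: 43, 43, 43, 43 (the constant sequence 43).
Subsequence B: 1, 3, 9, 27 (powers of 3).
Subsequence C: 8, 27, 64, 125 (perfect cubes starting at 2³).
Position 13 → subsequence A, term 5 = 43.

43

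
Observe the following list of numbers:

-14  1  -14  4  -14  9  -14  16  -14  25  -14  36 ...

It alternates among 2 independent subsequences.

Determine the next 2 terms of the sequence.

-14, 49

Split by position mod 2 into 2 tracks.
Subsequence A: -14, -14, -14, -14, -14, -14. The constant sequence -14.
Subsequence B: 1, 4, 9, 16, 25, 36. Perfect squares starting at 1².
Term 13 comes from subsequence A (its 7th entry): -14.
Position 14 falls in subsequence B as its term 7, giving 49.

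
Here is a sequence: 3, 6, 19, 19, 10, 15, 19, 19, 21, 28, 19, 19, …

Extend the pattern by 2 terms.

36, 45

The slot pattern repeats as AABB (period 4), so there are 2 interleaved tracks.
Track A: 3, 6, 10, 15, 21, 28 (triangular numbers n(n+1)/2 for n = 2, 3, …).
Track B: 19, 19, 19, 19, 19, 19 (constant 19).
Position 13 falls in track A as its term 7, giving 36.
The 14th slot belongs to track A; its 8th term is 45.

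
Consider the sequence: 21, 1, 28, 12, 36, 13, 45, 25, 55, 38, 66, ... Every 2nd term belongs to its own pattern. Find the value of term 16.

Split by position mod 2 into 2 tracks.
Subsequence A is 21, 28, 36, 45, 55, 66, which is triangular numbers n(n+1)/2 for n = 6, 7, ….
Subsequence B is 1, 12, 13, 25, 38, which is each term equals the sum of the previous two.
The 16th slot belongs to subsequence B; its 8th term is 164.

164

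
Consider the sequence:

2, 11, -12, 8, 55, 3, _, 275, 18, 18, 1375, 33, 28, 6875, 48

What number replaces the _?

10

Split by position mod 3 into 3 tracks.
Stream A = 2, 8, ?, 18, 28: Fibonacci-style (each term is the sum of the two before it).
Stream B = 11, 55, 275, 1375, 6875: geometric with ratio 5.
Stream C = -12, 3, 18, 33, 48: arithmetic with common difference +15.
So the missing entry in stream A is 10.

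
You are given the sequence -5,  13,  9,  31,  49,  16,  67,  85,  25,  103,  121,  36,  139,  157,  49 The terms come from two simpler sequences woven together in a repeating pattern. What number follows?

175

The slot pattern repeats as AAB (period 3), so there are 2 interleaved tracks.
Subsequence A: -5, 13, 31, 49, 67, 85, 103, 121, 139, 157 (arithmetic with common difference +18).
Subsequence B: 9, 16, 25, 36, 49 (perfect squares starting at 3²).
Position 16 → subsequence A, term 11 = 175.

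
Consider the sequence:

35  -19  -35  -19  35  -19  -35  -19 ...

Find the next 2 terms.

Taking every 2nd term gives 2 separate tracks.
Stream A: 35, -35, 35, -35. Alternating ±35.
Stream B: -19, -19, -19, -19. Always -19.
The 9th slot belongs to stream A; its 5th term is 35.
Position 10 → stream B, term 5 = -19.

35, -19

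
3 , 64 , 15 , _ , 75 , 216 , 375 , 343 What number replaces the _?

Positions 1, 3, 5, … form one subsequence and positions 2, 4, 6, … form another.
Track A is 3, 15, 75, 375, which is a geometric progression (common ratio 5).
Track B is 64, ?, 216, 343, which is perfect cubes starting at 4³.
So the missing entry in track B is 125.

125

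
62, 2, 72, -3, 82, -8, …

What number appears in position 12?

-23

Positions 1, 3, 5, … form one subsequence and positions 2, 4, 6, … form another.
Track A = 62, 72, 82: arithmetic with common difference +10.
Track B = 2, -3, -8: arithmetic, step −5.
Position 12 falls in track B as its term 6, giving -23.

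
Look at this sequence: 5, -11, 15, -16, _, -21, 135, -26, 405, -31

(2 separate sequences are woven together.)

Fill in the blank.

45

Positions 1, 3, 5, … form one subsequence and positions 2, 4, 6, … form another.
Track A: 5, 15, ?, 135, 405 — multiplying by 3 each time.
Track B: -11, -16, -21, -26, -31 — arithmetic with common difference −5.
Track A's pattern makes the blank 45.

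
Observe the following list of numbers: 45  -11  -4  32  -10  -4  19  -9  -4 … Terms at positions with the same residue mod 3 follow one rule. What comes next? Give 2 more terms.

Split by position mod 3: positions 1, 4, 7, … form one track, and each other residue class forms its own.
Subsequence A: 45, 32, 19 (linear: a_n = 58 − 13·n).
Subsequence B: -11, -10, -9 (arithmetic with common difference +1).
Subsequence C: -4, -4, -4 (always -4).
Position 10 falls in subsequence A as its term 4, giving 6.
Term 11 comes from subsequence B (its 4th entry): -8.

6, -8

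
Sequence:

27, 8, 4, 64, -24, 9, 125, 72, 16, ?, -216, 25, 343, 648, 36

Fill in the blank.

216

Split by position mod 3: positions 1, 4, 7, … form one track, and each other residue class forms its own.
Track A: 27, 64, 125, ?, 343 — consecutive cubes n³ from n = 3.
Track B: 8, -24, 72, -216, 648 — geometric with ratio -3.
Track C: 4, 9, 16, 25, 36 — the squares 2², 3², 4², ….
So the missing entry in track A is 216.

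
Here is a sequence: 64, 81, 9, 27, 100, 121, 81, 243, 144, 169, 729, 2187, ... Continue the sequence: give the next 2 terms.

The slot pattern repeats as AABB (period 4), so there are 2 interleaved tracks.
Track A: 64, 81, 100, 121, 144, 169 (consecutive squares n² from n = 8).
Track B: 9, 27, 81, 243, 729, 2187 (successive powers of 3).
Position 13 → track A, term 7 = 196.
Position 14 → track A, term 8 = 225.

196, 225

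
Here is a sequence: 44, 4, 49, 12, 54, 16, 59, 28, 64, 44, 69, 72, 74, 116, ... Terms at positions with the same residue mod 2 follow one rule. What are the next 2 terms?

79, 188

Taking every 2nd term gives 2 separate tracks.
Stream A is 44, 49, 54, 59, 64, 69, 74, which is adding 5 each time.
Stream B is 4, 12, 16, 28, 44, 72, 116, which is a Fibonacci-like recurrence a_n = a_{n-1} + a_{n-2}.
Term 15 comes from stream A (its 8th entry): 79.
Term 16 comes from stream B (its 8th entry): 188.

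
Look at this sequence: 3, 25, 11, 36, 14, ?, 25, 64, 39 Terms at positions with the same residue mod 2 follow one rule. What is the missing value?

49

The terms cycle through 2 interleaved subsequences.
Stream A: 3, 11, 14, 25, 39 — each term equals the sum of the previous two.
Stream B: 25, 36, ?, 64 — consecutive squares n² from n = 5.
Stream B's pattern makes the blank 49.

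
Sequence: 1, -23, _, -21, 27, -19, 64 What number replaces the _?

Positions 1, 3, 5, … form one subsequence and positions 2, 4, 6, … form another.
Track A: 1, ?, 27, 64. Perfect cubes starting at 1³.
Track B: -23, -21, -19. Arithmetic, step +2.
Filling track A at index 2 by its rule yields 8.

8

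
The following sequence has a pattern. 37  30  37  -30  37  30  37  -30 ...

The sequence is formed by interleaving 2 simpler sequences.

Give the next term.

Taking every 2nd term gives 2 separate tracks.
Subsequence A is 37, 37, 37, 37, which is constant 37.
Subsequence B is 30, -30, 30, -30, which is the oscillation 30·(−1)^(n+1).
The 9th slot belongs to subsequence A; its 5th term is 37.

37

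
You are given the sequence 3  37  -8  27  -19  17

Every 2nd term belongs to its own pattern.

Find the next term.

-30

Positions 1, 3, 5, … form one subsequence and positions 2, 4, 6, … form another.
Stream A: 3, -8, -19 (linear: a_n = 14 − 11·n).
Stream B: 37, 27, 17 (arithmetic with common difference −10).
Position 7 → stream A, term 4 = -30.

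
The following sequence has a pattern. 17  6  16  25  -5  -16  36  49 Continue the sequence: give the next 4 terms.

Positions follow the repeating pattern AABB; grouping by letter gives 2 tracks.
Subsequence A: 17, 6, -5, -16 (subtracting 11 each time).
Subsequence B: 16, 25, 36, 49 (consecutive squares n² from n = 4).
Position 9 → subsequence A, term 5 = -27.
The 10th slot belongs to subsequence A; its 6th term is -38.
Position 11 → subsequence B, term 5 = 64.
The 12th slot belongs to subsequence B; its 6th term is 81.

-27, -38, 64, 81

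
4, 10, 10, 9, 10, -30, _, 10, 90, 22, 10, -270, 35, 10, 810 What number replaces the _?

Split by position mod 3: positions 1, 4, 7, … form one track, and each other residue class forms its own.
Subsequence A: 4, 9, ?, 22, 35. Fibonacci-style (each term is the sum of the two before it).
Subsequence B: 10, 10, 10, 10, 10. Always 10.
Subsequence C: 10, -30, 90, -270, 810. A geometric progression (common ratio -3).
Subsequence A's pattern makes the blank 13.

13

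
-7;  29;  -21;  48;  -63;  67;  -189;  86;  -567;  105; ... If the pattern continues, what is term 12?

124

The terms cycle through 2 interleaved subsequences.
Stream A = -7, -21, -63, -189, -567: multiplying by 3 each time.
Stream B = 29, 48, 67, 86, 105: adding 19 each time.
The 12th slot belongs to stream B; its 6th term is 124.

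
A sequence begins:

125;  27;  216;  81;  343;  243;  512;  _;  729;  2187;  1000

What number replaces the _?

Split by position mod 2 into 2 tracks.
Track A: 125, 216, 343, 512, 729, 1000. Consecutive cubes n³ from n = 5.
Track B: 27, 81, 243, ?, 2187. Powers of 3.
The gap is track B's term 4; the rule gives 729.

729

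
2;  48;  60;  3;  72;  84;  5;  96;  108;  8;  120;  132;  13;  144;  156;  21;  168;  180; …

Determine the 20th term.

192

Positions follow the repeating pattern ABB; grouping by letter gives 2 tracks.
Track A: 2, 3, 5, 8, 13, 21 — a Fibonacci-like recurrence a_n = a_{n-1} + a_{n-2}.
Track B: 48, 60, 72, 84, 96, 108, 120, 132, 144, 156, 168, 180 — arithmetic with common difference +12.
Position 20 falls in track B as its term 13, giving 192.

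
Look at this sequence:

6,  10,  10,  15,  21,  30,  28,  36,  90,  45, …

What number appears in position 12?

The slot pattern repeats as AAB (period 3), so there are 2 interleaved tracks.
Track A: 6, 10, 15, 21, 28, 36, 45 (the triangular numbers T_3, T_4, …).
Track B: 10, 30, 90 (geometric with ratio 3).
Position 12 falls in track B as its term 4, giving 270.

270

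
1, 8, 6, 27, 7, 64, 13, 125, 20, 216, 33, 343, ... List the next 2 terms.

Taking every 2nd term gives 2 separate tracks.
Track A: 1, 6, 7, 13, 20, 33 (each term equals the sum of the previous two).
Track B: 8, 27, 64, 125, 216, 343 (the cubes 2³, 3³, 4³, …).
Term 13 comes from track A (its 7th entry): 53.
The 14th slot belongs to track B; its 7th term is 512.

53, 512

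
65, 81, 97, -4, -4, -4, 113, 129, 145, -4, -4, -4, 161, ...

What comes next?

The slot pattern repeats as AAABBB (period 6), so there are 2 interleaved tracks.
Stream A = 65, 81, 97, 113, 129, 145, 161: arithmetic, step +16.
Stream B = -4, -4, -4, -4, -4, -4: constant -4.
The 14th slot belongs to stream A; its 8th term is 177.

177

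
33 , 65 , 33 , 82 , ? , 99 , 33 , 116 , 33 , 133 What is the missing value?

33

Odd-indexed and even-indexed terms follow separate rules.
Track A: 33, 33, ?, 33, 33 — the constant sequence 33.
Track B: 65, 82, 99, 116, 133 — linear: a_n = 48 + 17·n.
Track A's pattern makes the blank 33.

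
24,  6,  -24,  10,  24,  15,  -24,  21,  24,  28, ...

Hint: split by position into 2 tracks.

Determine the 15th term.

-24

The terms cycle through 2 interleaved subsequences.
Track A: 24, -24, 24, -24, 24. Oscillating between 24 and -24.
Track B: 6, 10, 15, 21, 28. Triangular numbers n(n+1)/2 for n = 3, 4, ….
The 15th slot belongs to track A; its 8th term is -24.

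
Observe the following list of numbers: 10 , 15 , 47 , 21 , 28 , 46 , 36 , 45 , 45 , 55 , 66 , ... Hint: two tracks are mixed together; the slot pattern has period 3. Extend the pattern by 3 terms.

44, 78, 91

The slot pattern repeats as AAB (period 3), so there are 2 interleaved tracks.
Stream A is 10, 15, 21, 28, 36, 45, 55, 66, which is triangular numbers n(n+1)/2 for n = 4, 5, ….
Stream B is 47, 46, 45, which is arithmetic, step −1.
Position 12 falls in stream B as its term 4, giving 44.
Term 13 comes from stream A (its 9th entry): 78.
Term 14 comes from stream A (its 10th entry): 91.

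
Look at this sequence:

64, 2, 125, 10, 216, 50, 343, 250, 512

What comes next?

1250

Taking every 2nd term gives 2 separate tracks.
Track A is 64, 125, 216, 343, 512, which is perfect cubes starting at 4³.
Track B is 2, 10, 50, 250, which is multiplying by 5 each time.
Term 10 comes from track B (its 5th entry): 1250.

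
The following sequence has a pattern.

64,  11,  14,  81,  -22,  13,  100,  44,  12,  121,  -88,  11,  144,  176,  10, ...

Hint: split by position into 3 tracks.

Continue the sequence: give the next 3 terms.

169, -352, 9

Taking every 3rd term gives 3 separate tracks.
Subsequence A is 64, 81, 100, 121, 144, which is perfect squares starting at 8².
Subsequence B is 11, -22, 44, -88, 176, which is a geometric progression (common ratio -2).
Subsequence C is 14, 13, 12, 11, 10, which is linear: a_n = 15 − n.
Term 16 comes from subsequence A (its 6th entry): 169.
Position 17 falls in subsequence B as its term 6, giving -352.
Position 18 → subsequence C, term 6 = 9.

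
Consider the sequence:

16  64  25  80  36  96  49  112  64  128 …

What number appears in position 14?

The terms cycle through 2 interleaved subsequences.
Stream A: 16, 25, 36, 49, 64 (perfect squares starting at 4²).
Stream B: 64, 80, 96, 112, 128 (adding 16 each time).
Position 14 → stream B, term 7 = 160.

160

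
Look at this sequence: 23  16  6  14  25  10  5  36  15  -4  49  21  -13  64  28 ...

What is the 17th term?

Split by position mod 3: positions 1, 4, 7, … form one track, and each other residue class forms its own.
Stream A = 23, 14, 5, -4, -13: arithmetic with common difference −9.
Stream B = 16, 25, 36, 49, 64: the squares 4², 5², 6², ….
Stream C = 6, 10, 15, 21, 28: triangular numbers starting at T_3.
Term 17 comes from stream B (its 6th entry): 81.

81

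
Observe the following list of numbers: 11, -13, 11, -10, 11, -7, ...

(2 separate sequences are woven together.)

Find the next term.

Odd-indexed and even-indexed terms follow separate rules.
Track A: 11, 11, 11 — the constant sequence 11.
Track B: -13, -10, -7 — adding 3 each time.
The 7th slot belongs to track A; its 4th term is 11.

11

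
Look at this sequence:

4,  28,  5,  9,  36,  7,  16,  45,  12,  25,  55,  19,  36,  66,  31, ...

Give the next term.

49

Taking every 3rd term gives 3 separate tracks.
Track A: 4, 9, 16, 25, 36. Perfect squares starting at 2².
Track B: 28, 36, 45, 55, 66. The triangular numbers T_7, T_8, ….
Track C: 5, 7, 12, 19, 31. A Fibonacci-like recurrence a_n = a_{n-1} + a_{n-2}.
Position 16 falls in track A as its term 6, giving 49.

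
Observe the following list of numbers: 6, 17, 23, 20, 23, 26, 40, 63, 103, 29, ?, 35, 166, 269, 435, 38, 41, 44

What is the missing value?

Positions follow the repeating pattern AAABBB; grouping by letter gives 2 tracks.
Subsequence A: 6, 17, 23, 40, 63, 103, 166, 269, 435 — each term equals the sum of the previous two.
Subsequence B: 20, 23, 26, 29, ?, 35, 38, 41, 44 — arithmetic with common difference +3.
Filling subsequence B at index 5 by its rule yields 32.

32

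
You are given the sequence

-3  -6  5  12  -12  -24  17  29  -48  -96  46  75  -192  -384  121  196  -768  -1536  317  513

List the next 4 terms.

The slot pattern repeats as AABB (period 4), so there are 2 interleaved tracks.
Subsequence A: -3, -6, -12, -24, -48, -96, -192, -384, -768, -1536 (geometric with ratio 2).
Subsequence B: 5, 12, 17, 29, 46, 75, 121, 196, 317, 513 (each term equals the sum of the previous two).
Position 21 falls in subsequence A as its term 11, giving -3072.
The 22nd slot belongs to subsequence A; its 12th term is -6144.
Position 23 falls in subsequence B as its term 11, giving 830.
Position 24 → subsequence B, term 12 = 1343.

-3072, -6144, 830, 1343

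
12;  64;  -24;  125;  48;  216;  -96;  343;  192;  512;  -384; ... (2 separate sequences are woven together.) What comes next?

Taking every 2nd term gives 2 separate tracks.
Subsequence A is 12, -24, 48, -96, 192, -384, which is a geometric progression (common ratio -2).
Subsequence B is 64, 125, 216, 343, 512, which is the cubes 4³, 5³, 6³, ….
Position 12 falls in subsequence B as its term 6, giving 729.

729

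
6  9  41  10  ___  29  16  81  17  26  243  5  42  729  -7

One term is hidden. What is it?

Split by position mod 3 into 3 tracks.
Track A: 6, 10, 16, 26, 42 (each term equals the sum of the previous two).
Track B: 9, ?, 81, 243, 729 (powers of 3).
Track C: 41, 29, 17, 5, -7 (arithmetic with common difference −12).
Track B's pattern makes the blank 27.

27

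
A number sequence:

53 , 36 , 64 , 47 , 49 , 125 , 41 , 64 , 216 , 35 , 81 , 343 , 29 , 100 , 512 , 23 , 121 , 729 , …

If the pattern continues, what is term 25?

Split by position mod 3: positions 1, 4, 7, … form one track, and each other residue class forms its own.
Track A = 53, 47, 41, 35, 29, 23: arithmetic, step −6.
Track B = 36, 49, 64, 81, 100, 121: the squares 6², 7², 8², ….
Track C = 64, 125, 216, 343, 512, 729: consecutive cubes n³ from n = 4.
Position 25 → track A, term 9 = 5.

5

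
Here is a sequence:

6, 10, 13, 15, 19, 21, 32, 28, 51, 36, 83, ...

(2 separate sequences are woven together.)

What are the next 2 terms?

The terms cycle through 2 interleaved subsequences.
Track A is 6, 13, 19, 32, 51, 83, which is Fibonacci-style (each term is the sum of the two before it).
Track B is 10, 15, 21, 28, 36, which is the triangular numbers T_4, T_5, ….
The 12th slot belongs to track B; its 6th term is 45.
Term 13 comes from track A (its 7th entry): 134.

45, 134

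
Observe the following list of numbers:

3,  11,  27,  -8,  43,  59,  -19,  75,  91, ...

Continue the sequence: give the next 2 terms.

-30, 107

Reading positions in blocks of 3 reveals the pattern ABB — 2 tracks woven together.
Track A: 3, -8, -19 — arithmetic, step −11.
Track B: 11, 27, 43, 59, 75, 91 — arithmetic with common difference +16.
Position 10 → track A, term 4 = -30.
Term 11 comes from track B (its 7th entry): 107.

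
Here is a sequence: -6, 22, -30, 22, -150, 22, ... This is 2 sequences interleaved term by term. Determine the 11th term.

-18750

Taking every 2nd term gives 2 separate tracks.
Stream A: -6, -30, -150 (geometric with ratio 5).
Stream B: 22, 22, 22 (always 22).
Term 11 comes from stream A (its 6th entry): -18750.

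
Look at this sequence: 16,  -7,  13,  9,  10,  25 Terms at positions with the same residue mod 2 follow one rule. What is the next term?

7

The terms cycle through 2 interleaved subsequences.
Track A is 16, 13, 10, which is arithmetic with common difference −3.
Track B is -7, 9, 25, which is arithmetic with common difference +16.
Term 7 comes from track A (its 4th entry): 7.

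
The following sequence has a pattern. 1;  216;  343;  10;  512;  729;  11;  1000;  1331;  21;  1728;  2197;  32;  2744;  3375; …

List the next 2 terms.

The slot pattern repeats as ABB (period 3), so there are 2 interleaved tracks.
Subsequence A = 1, 10, 11, 21, 32: Fibonacci-style (each term is the sum of the two before it).
Subsequence B = 216, 343, 512, 729, 1000, 1331, 1728, 2197, 2744, 3375: consecutive cubes n³ from n = 6.
Position 16 → subsequence A, term 6 = 53.
Position 17 falls in subsequence B as its term 11, giving 4096.

53, 4096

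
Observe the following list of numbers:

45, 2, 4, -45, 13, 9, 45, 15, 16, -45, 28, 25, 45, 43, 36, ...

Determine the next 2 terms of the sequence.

The terms cycle through 3 interleaved subsequences.
Subsequence A is 45, -45, 45, -45, 45, which is oscillating between 45 and -45.
Subsequence B is 2, 13, 15, 28, 43, which is a Fibonacci-like recurrence a_n = a_{n-1} + a_{n-2}.
Subsequence C is 4, 9, 16, 25, 36, which is perfect squares starting at 2².
Position 16 → subsequence A, term 6 = -45.
Position 17 → subsequence B, term 6 = 71.

-45, 71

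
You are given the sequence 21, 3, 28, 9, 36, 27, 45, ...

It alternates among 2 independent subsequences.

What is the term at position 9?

55

Positions 1, 3, 5, … form one subsequence and positions 2, 4, 6, … form another.
Track A = 21, 28, 36, 45: triangular numbers n(n+1)/2 for n = 6, 7, ….
Track B = 3, 9, 27: powers 3^1, 3^2, 3^3, ….
Position 9 → track A, term 5 = 55.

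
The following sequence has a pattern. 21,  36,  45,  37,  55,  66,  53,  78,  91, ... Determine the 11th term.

The slot pattern repeats as ABB (period 3), so there are 2 interleaved tracks.
Track A is 21, 37, 53, which is arithmetic, step +16.
Track B is 36, 45, 55, 66, 78, 91, which is the triangular numbers T_8, T_9, ….
The 11th slot belongs to track B; its 7th term is 105.

105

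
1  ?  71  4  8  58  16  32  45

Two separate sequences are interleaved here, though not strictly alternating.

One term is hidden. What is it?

2

Positions follow the repeating pattern AAB; grouping by letter gives 2 tracks.
Subsequence A: 1, ?, 4, 8, 16, 32 (successive powers of 2).
Subsequence B: 71, 58, 45 (linear: a_n = 84 − 13·n).
Subsequence A's pattern makes the blank 2.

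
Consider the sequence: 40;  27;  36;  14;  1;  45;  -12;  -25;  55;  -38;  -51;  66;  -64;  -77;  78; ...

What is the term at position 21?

The slot pattern repeats as AAB (period 3), so there are 2 interleaved tracks.
Subsequence A = 40, 27, 14, 1, -12, -25, -38, -51, -64, -77: arithmetic, step −13.
Subsequence B = 36, 45, 55, 66, 78: the triangular numbers T_8, T_9, ….
Position 21 falls in subsequence B as its term 7, giving 105.

105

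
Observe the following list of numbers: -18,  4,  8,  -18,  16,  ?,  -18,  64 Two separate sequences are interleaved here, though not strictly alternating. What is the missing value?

Positions follow the repeating pattern ABB; grouping by letter gives 2 tracks.
Stream A is -18, -18, -18, which is the constant sequence -18.
Stream B is 4, 8, 16, ?, 64, which is successive powers of 2.
The gap is stream B's term 4; the rule gives 32.

32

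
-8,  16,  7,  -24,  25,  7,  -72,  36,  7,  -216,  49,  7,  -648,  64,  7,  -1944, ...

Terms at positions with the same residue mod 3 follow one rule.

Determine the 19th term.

-5832

Read the sequence 3 terms at a time; column i is its own pattern.
Track A = -8, -24, -72, -216, -648, -1944: geometric with ratio 3.
Track B = 16, 25, 36, 49, 64: perfect squares starting at 4².
Track C = 7, 7, 7, 7, 7: the constant sequence 7.
Term 19 comes from track A (its 7th entry): -5832.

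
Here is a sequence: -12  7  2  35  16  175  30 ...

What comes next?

875

Taking every 2nd term gives 2 separate tracks.
Stream A = -12, 2, 16, 30: arithmetic, step +14.
Stream B = 7, 35, 175: geometric with ratio 5.
Position 8 → stream B, term 4 = 875.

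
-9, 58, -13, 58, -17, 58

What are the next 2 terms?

-21, 58

Positions 1, 3, 5, … form one subsequence and positions 2, 4, 6, … form another.
Stream A = -9, -13, -17: arithmetic with common difference −4.
Stream B = 58, 58, 58: always 58.
The 7th slot belongs to stream A; its 4th term is -21.
The 8th slot belongs to stream B; its 4th term is 58.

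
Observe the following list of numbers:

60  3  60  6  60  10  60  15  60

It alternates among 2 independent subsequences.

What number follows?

Positions 1, 3, 5, … form one subsequence and positions 2, 4, 6, … form another.
Track A = 60, 60, 60, 60, 60: always 60.
Track B = 3, 6, 10, 15: triangular numbers n(n+1)/2 for n = 2, 3, ….
Position 10 → track B, term 5 = 21.

21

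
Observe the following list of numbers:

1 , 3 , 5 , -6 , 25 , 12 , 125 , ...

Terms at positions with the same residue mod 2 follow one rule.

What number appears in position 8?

Odd-indexed and even-indexed terms follow separate rules.
Stream A: 1, 5, 25, 125. Successive powers of 5.
Stream B: 3, -6, 12. Multiplying by -2 each time.
Position 8 falls in stream B as its term 4, giving -24.

-24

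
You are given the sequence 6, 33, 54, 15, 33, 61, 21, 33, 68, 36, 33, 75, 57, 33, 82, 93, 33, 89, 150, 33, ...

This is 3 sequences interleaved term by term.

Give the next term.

96

The terms cycle through 3 interleaved subsequences.
Track A = 6, 15, 21, 36, 57, 93, 150: each term equals the sum of the previous two.
Track B = 33, 33, 33, 33, 33, 33, 33: always 33.
Track C = 54, 61, 68, 75, 82, 89: linear: a_n = 47 + 7·n.
Position 21 falls in track C as its term 7, giving 96.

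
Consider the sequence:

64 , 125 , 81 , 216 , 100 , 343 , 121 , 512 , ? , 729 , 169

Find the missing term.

144

The terms cycle through 2 interleaved subsequences.
Stream A is 64, 81, 100, 121, ?, 169, which is perfect squares starting at 8².
Stream B is 125, 216, 343, 512, 729, which is perfect cubes starting at 5³.
So the missing entry in stream A is 144.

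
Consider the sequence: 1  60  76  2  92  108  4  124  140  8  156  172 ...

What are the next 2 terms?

16, 188

Reading positions in blocks of 3 reveals the pattern ABB — 2 tracks woven together.
Subsequence A: 1, 2, 4, 8 (powers 2^0, 2^1, 2^2, …).
Subsequence B: 60, 76, 92, 108, 124, 140, 156, 172 (arithmetic with common difference +16).
The 13th slot belongs to subsequence A; its 5th term is 16.
Term 14 comes from subsequence B (its 9th entry): 188.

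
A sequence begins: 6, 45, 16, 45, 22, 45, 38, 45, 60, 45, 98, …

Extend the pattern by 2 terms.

45, 158

Positions 1, 3, 5, … form one subsequence and positions 2, 4, 6, … form another.
Stream A: 6, 16, 22, 38, 60, 98 — each term equals the sum of the previous two.
Stream B: 45, 45, 45, 45, 45 — the constant sequence 45.
The 12th slot belongs to stream B; its 6th term is 45.
Position 13 → stream A, term 7 = 158.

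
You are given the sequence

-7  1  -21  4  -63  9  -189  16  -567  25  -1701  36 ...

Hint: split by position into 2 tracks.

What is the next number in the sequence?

The terms cycle through 2 interleaved subsequences.
Track A: -7, -21, -63, -189, -567, -1701 — multiplying by 3 each time.
Track B: 1, 4, 9, 16, 25, 36 — consecutive squares n² from n = 1.
The 13th slot belongs to track A; its 7th term is -5103.

-5103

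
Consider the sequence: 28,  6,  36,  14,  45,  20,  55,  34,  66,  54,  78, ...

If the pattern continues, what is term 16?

Taking every 2nd term gives 2 separate tracks.
Subsequence A is 28, 36, 45, 55, 66, 78, which is triangular numbers n(n+1)/2 for n = 7, 8, ….
Subsequence B is 6, 14, 20, 34, 54, which is a Fibonacci-like recurrence a_n = a_{n-1} + a_{n-2}.
Term 16 comes from subsequence B (its 8th entry): 230.

230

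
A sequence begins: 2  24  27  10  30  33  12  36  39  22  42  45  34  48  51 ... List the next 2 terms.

56, 54

Reading positions in blocks of 3 reveals the pattern ABB — 2 tracks woven together.
Subsequence A = 2, 10, 12, 22, 34: a Fibonacci-like recurrence a_n = a_{n-1} + a_{n-2}.
Subsequence B = 24, 27, 30, 33, 36, 39, 42, 45, 48, 51: arithmetic, step +3.
Term 16 comes from subsequence A (its 6th entry): 56.
Position 17 → subsequence B, term 11 = 54.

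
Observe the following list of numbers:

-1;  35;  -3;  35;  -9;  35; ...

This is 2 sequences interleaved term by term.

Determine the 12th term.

35

Odd-indexed and even-indexed terms follow separate rules.
Subsequence A is -1, -3, -9, which is geometric with ratio 3.
Subsequence B is 35, 35, 35, which is always 35.
The 12th slot belongs to subsequence B; its 6th term is 35.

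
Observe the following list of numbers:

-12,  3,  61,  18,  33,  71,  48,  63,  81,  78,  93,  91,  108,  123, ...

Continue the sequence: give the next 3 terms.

The slot pattern repeats as AAB (period 3), so there are 2 interleaved tracks.
Track A = -12, 3, 18, 33, 48, 63, 78, 93, 108, 123: arithmetic with common difference +15.
Track B = 61, 71, 81, 91: arithmetic, step +10.
Term 15 comes from track B (its 5th entry): 101.
Term 16 comes from track A (its 11th entry): 138.
Position 17 falls in track A as its term 12, giving 153.

101, 138, 153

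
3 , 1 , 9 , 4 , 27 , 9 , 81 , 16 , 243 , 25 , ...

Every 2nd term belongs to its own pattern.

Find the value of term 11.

Positions 1, 3, 5, … form one subsequence and positions 2, 4, 6, … form another.
Track A: 3, 9, 27, 81, 243 — powers of 3.
Track B: 1, 4, 9, 16, 25 — the squares 1², 2², 3², ….
Position 11 falls in track A as its term 6, giving 729.

729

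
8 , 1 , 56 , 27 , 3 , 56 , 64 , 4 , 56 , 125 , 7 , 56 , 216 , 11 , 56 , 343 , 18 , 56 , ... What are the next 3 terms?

512, 29, 56

The terms cycle through 3 interleaved subsequences.
Track A = 8, 27, 64, 125, 216, 343: consecutive cubes n³ from n = 2.
Track B = 1, 3, 4, 7, 11, 18: each term equals the sum of the previous two.
Track C = 56, 56, 56, 56, 56, 56: always 56.
The 19th slot belongs to track A; its 7th term is 512.
Position 20 → track B, term 7 = 29.
Term 21 comes from track C (its 7th entry): 56.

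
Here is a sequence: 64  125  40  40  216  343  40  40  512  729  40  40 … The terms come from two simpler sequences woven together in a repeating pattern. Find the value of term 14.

The slot pattern repeats as AABB (period 4), so there are 2 interleaved tracks.
Subsequence A: 64, 125, 216, 343, 512, 729 — perfect cubes starting at 4³.
Subsequence B: 40, 40, 40, 40, 40, 40 — always 40.
Term 14 comes from subsequence A (its 8th entry): 1331.

1331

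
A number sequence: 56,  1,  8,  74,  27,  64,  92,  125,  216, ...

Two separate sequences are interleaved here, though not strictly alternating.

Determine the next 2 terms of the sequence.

110, 343

The slot pattern repeats as ABB (period 3), so there are 2 interleaved tracks.
Subsequence A = 56, 74, 92: arithmetic with common difference +18.
Subsequence B = 1, 8, 27, 64, 125, 216: consecutive cubes n³ from n = 1.
Term 10 comes from subsequence A (its 4th entry): 110.
The 11th slot belongs to subsequence B; its 7th term is 343.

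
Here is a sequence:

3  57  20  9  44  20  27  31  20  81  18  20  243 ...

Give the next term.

5

Split by position mod 3 into 3 tracks.
Track A: 3, 9, 27, 81, 243. Successive powers of 3.
Track B: 57, 44, 31, 18. Arithmetic with common difference −13.
Track C: 20, 20, 20, 20. Constant 20.
Term 14 comes from track B (its 5th entry): 5.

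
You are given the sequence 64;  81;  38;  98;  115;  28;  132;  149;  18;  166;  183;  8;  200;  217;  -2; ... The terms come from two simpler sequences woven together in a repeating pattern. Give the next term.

234

The slot pattern repeats as AAB (period 3), so there are 2 interleaved tracks.
Subsequence A: 64, 81, 98, 115, 132, 149, 166, 183, 200, 217 (adding 17 each time).
Subsequence B: 38, 28, 18, 8, -2 (subtracting 10 each time).
Position 16 falls in subsequence A as its term 11, giving 234.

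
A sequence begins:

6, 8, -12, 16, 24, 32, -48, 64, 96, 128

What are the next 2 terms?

Split by position mod 2 into 2 tracks.
Subsequence A: 6, -12, 24, -48, 96 — geometric with ratio -2.
Subsequence B: 8, 16, 32, 64, 128 — successive powers of 2.
The 11th slot belongs to subsequence A; its 6th term is -192.
Term 12 comes from subsequence B (its 6th entry): 256.

-192, 256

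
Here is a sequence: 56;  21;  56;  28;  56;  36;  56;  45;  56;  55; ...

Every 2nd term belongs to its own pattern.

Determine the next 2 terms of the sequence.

56, 66

The terms cycle through 2 interleaved subsequences.
Track A = 56, 56, 56, 56, 56: the constant sequence 56.
Track B = 21, 28, 36, 45, 55: triangular numbers n(n+1)/2 for n = 6, 7, ….
Position 11 → track A, term 6 = 56.
Position 12 → track B, term 6 = 66.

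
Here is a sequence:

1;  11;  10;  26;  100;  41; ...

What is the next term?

Positions 1, 3, 5, … form one subsequence and positions 2, 4, 6, … form another.
Subsequence A: 1, 10, 100 — powers of 10.
Subsequence B: 11, 26, 41 — adding 15 each time.
Term 7 comes from subsequence A (its 4th entry): 1000.

1000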